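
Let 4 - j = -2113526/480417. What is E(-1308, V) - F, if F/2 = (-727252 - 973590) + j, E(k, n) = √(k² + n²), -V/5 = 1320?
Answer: 1634218751840/480417 + 12*√314381 ≈ 3.4084e+6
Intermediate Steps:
V = -6600 (V = -5*1320 = -6600)
j = 4035194/480417 (j = 4 - (-2113526)/480417 = 4 - 1*(-2113526/480417) = 4 + 2113526/480417 = 4035194/480417 ≈ 8.3994)
F = -1634218751840/480417 (F = 2*((-727252 - 973590) + 4035194/480417) = 2*(-1700842 + 4035194/480417) = 2*(-817109375920/480417) = -1634218751840/480417 ≈ -3.4017e+6)
E(-1308, V) - F = √((-1308)² + (-6600)²) - 1*(-1634218751840/480417) = √(1710864 + 43560000) + 1634218751840/480417 = √45270864 + 1634218751840/480417 = 12*√314381 + 1634218751840/480417 = 1634218751840/480417 + 12*√314381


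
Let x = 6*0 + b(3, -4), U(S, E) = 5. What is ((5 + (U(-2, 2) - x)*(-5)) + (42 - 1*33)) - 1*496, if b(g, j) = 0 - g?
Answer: -522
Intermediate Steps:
b(g, j) = -g
x = -3 (x = 6*0 - 1*3 = 0 - 3 = -3)
((5 + (U(-2, 2) - x)*(-5)) + (42 - 1*33)) - 1*496 = ((5 + (5 - 1*(-3))*(-5)) + (42 - 1*33)) - 1*496 = ((5 + (5 + 3)*(-5)) + (42 - 33)) - 496 = ((5 + 8*(-5)) + 9) - 496 = ((5 - 40) + 9) - 496 = (-35 + 9) - 496 = -26 - 496 = -522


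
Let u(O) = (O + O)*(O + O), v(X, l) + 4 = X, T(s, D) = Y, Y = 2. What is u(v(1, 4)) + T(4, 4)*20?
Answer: 76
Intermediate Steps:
T(s, D) = 2
v(X, l) = -4 + X
u(O) = 4*O**2 (u(O) = (2*O)*(2*O) = 4*O**2)
u(v(1, 4)) + T(4, 4)*20 = 4*(-4 + 1)**2 + 2*20 = 4*(-3)**2 + 40 = 4*9 + 40 = 36 + 40 = 76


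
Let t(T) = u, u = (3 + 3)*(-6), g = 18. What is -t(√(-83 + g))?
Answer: 36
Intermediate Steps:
u = -36 (u = 6*(-6) = -36)
t(T) = -36
-t(√(-83 + g)) = -1*(-36) = 36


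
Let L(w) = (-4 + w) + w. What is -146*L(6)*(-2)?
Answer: 2336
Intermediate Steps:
L(w) = -4 + 2*w
-146*L(6)*(-2) = -146*(-4 + 2*6)*(-2) = -146*(-4 + 12)*(-2) = -1168*(-2) = -146*(-16) = 2336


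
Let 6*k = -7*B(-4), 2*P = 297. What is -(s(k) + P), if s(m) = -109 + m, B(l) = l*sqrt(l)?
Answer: -79/2 - 28*I/3 ≈ -39.5 - 9.3333*I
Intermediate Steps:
B(l) = l**(3/2)
P = 297/2 (P = (1/2)*297 = 297/2 ≈ 148.50)
k = 28*I/3 (k = (-(-56)*I)/6 = (56*I)/6 = 28*I/3 ≈ 9.3333*I)
-(s(k) + P) = -((-109 + 28*I/3) + 297/2) = -(79/2 + 28*I/3) = -79/2 - 28*I/3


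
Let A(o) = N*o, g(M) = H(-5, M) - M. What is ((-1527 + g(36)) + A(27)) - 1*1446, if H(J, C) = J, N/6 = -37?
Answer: -9008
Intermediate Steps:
N = -222 (N = 6*(-37) = -222)
g(M) = -5 - M
A(o) = -222*o
((-1527 + g(36)) + A(27)) - 1*1446 = ((-1527 + (-5 - 1*36)) - 222*27) - 1*1446 = ((-1527 + (-5 - 36)) - 5994) - 1446 = ((-1527 - 41) - 5994) - 1446 = (-1568 - 5994) - 1446 = -7562 - 1446 = -9008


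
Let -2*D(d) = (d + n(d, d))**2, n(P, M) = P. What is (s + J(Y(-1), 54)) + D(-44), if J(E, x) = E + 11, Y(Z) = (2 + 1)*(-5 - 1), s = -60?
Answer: -3939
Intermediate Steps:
D(d) = -2*d**2 (D(d) = -(d + d)**2/2 = -4*d**2/2 = -2*d**2)
Y(Z) = -18 (Y(Z) = 3*(-6) = -18)
J(E, x) = 11 + E
(s + J(Y(-1), 54)) + D(-44) = (-60 + (11 - 18)) - 2*(-44)**2 = (-60 - 7) - 2*1936 = -67 - 3872 = -3939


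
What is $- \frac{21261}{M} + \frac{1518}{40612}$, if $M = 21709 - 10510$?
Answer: $- \frac{12825025}{6891118} \approx -1.8611$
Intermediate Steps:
$M = 11199$
$- \frac{21261}{M} + \frac{1518}{40612} = - \frac{21261}{11199} + \frac{1518}{40612} = \left(-21261\right) \frac{1}{11199} + 1518 \cdot \frac{1}{40612} = - \frac{7087}{3733} + \frac{69}{1846} = - \frac{12825025}{6891118}$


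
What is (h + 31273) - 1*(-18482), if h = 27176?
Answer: 76931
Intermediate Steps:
(h + 31273) - 1*(-18482) = (27176 + 31273) - 1*(-18482) = 58449 + 18482 = 76931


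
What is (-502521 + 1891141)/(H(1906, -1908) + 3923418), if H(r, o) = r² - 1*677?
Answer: 1388620/7555577 ≈ 0.18379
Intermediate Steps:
H(r, o) = -677 + r² (H(r, o) = r² - 677 = -677 + r²)
(-502521 + 1891141)/(H(1906, -1908) + 3923418) = (-502521 + 1891141)/((-677 + 1906²) + 3923418) = 1388620/((-677 + 3632836) + 3923418) = 1388620/(3632159 + 3923418) = 1388620/7555577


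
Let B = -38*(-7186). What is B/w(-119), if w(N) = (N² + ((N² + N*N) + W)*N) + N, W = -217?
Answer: -14372/175287 ≈ -0.081991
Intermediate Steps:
B = 273068
w(N) = N + N² + N*(-217 + 2*N²) (w(N) = (N² + ((N² + N*N) - 217)*N) + N = (N² + ((N² + N²) - 217)*N) + N = (N² + (2*N² - 217)*N) + N = (N² + (-217 + 2*N²)*N) + N = (N² + N*(-217 + 2*N²)) + N = N + N² + N*(-217 + 2*N²))
B/w(-119) = 273068/((-119*(-216 - 119 + 2*(-119)²))) = 273068/((-119*(-216 - 119 + 2*14161))) = 273068/((-119*(-216 - 119 + 28322))) = 273068/((-119*27987)) = 273068/(-3330453) = 273068*(-1/3330453) = -14372/175287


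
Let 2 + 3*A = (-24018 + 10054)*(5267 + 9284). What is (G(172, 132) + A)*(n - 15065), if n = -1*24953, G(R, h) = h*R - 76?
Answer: 8128547481076/3 ≈ 2.7095e+12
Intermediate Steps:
G(R, h) = -76 + R*h (G(R, h) = R*h - 76 = -76 + R*h)
A = -203190166/3 (A = -2/3 + ((-24018 + 10054)*(5267 + 9284))/3 = -2/3 + (-13964*14551)/3 = -2/3 + (1/3)*(-203190164) = -2/3 - 203190164/3 = -203190166/3 ≈ -6.7730e+7)
n = -24953
(G(172, 132) + A)*(n - 15065) = ((-76 + 172*132) - 203190166/3)*(-24953 - 15065) = ((-76 + 22704) - 203190166/3)*(-40018) = (22628 - 203190166/3)*(-40018) = -203122282/3*(-40018) = 8128547481076/3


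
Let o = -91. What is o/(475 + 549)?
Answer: -91/1024 ≈ -0.088867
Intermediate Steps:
o/(475 + 549) = -91/(475 + 549) = -91/1024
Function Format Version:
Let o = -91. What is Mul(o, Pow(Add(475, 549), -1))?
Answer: Rational(-91, 1024) ≈ -0.088867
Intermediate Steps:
Mul(o, Pow(Add(475, 549), -1)) = Mul(-91, Pow(Add(475, 549), -1)) = Mul(-91, Pow(1024, -1)) = Mul(-91, Rational(1, 1024)) = Rational(-91, 1024)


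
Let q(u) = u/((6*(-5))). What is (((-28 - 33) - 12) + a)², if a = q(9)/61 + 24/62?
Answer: 1885686479209/357588100 ≈ 5273.3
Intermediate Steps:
q(u) = -u/30 (q(u) = u/(-30) = u*(-1/30) = -u/30)
a = 7227/18910 (a = -1/30*9/61 + 24/62 = -3/10*1/61 + 24*(1/62) = -3/610 + 12/31 = 7227/18910 ≈ 0.38218)
(((-28 - 33) - 12) + a)² = (((-28 - 33) - 12) + 7227/18910)² = ((-61 - 12) + 7227/18910)² = (-73 + 7227/18910)² = (-1373203/18910)² = 1885686479209/357588100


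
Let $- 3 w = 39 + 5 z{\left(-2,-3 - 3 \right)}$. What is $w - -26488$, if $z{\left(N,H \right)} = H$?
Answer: $26485$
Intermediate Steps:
$w = -3$ ($w = - \frac{39 + 5 \left(-3 - 3\right)}{3} = - \frac{39 + 5 \left(-6\right)}{3} = - \frac{39 - 30}{3} = \left(- \frac{1}{3}\right) 9 = -3$)
$w - -26488 = -3 - -26488 = -3 + 26488 = 26485$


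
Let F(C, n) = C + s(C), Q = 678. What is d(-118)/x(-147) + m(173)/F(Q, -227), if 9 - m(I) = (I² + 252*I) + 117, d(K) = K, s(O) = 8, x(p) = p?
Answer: -31321/294 ≈ -106.53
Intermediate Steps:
m(I) = -108 - I² - 252*I (m(I) = 9 - ((I² + 252*I) + 117) = 9 - (117 + I² + 252*I) = 9 + (-117 - I² - 252*I) = -108 - I² - 252*I)
F(C, n) = 8 + C (F(C, n) = C + 8 = 8 + C)
d(-118)/x(-147) + m(173)/F(Q, -227) = -118/(-147) + (-108 - 1*173² - 252*173)/(8 + 678) = -118*(-1/147) + (-108 - 1*29929 - 43596)/686 = 118/147 + (-108 - 29929 - 43596)*(1/686) = 118/147 - 73633*1/686 = 118/147 - 10519/98 = -31321/294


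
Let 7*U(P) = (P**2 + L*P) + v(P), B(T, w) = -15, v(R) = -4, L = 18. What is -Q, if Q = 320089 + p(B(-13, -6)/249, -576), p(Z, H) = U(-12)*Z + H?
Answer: -185637433/581 ≈ -3.1951e+5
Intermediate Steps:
U(P) = -4/7 + P**2/7 + 18*P/7 (U(P) = ((P**2 + 18*P) - 4)/7 = (-4 + P**2 + 18*P)/7 = -4/7 + P**2/7 + 18*P/7)
p(Z, H) = H - 76*Z/7 (p(Z, H) = (-4/7 + (1/7)*(-12)**2 + (18/7)*(-12))*Z + H = (-4/7 + (1/7)*144 - 216/7)*Z + H = (-4/7 + 144/7 - 216/7)*Z + H = -76*Z/7 + H = H - 76*Z/7)
Q = 185637433/581 (Q = 320089 + (-576 - (-1140)/(7*249)) = 320089 + (-576 - 76/7*(-5/83)) = 320089 + (-576 + 380/581) = 320089 - 334276/581 = 185637433/581 ≈ 3.1951e+5)
-Q = -1*185637433/581 = -185637433/581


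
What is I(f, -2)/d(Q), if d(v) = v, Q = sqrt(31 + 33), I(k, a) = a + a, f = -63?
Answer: -1/2 ≈ -0.50000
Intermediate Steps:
I(k, a) = 2*a
Q = 8 (Q = sqrt(64) = 8)
I(f, -2)/d(Q) = (2*(-2))/8 = -4*1/8 = -1/2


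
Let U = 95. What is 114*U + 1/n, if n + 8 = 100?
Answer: 996361/92 ≈ 10830.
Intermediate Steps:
n = 92 (n = -8 + 100 = 92)
114*U + 1/n = 114*95 + 1/92 = 10830 + 1/92 = 996361/92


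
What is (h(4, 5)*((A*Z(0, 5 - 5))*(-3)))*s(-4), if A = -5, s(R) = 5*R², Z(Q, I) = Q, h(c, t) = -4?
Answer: 0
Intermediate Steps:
(h(4, 5)*((A*Z(0, 5 - 5))*(-3)))*s(-4) = (-4*(-5*0)*(-3))*(5*(-4)²) = (-0*(-3))*(5*16) = -4*0*80 = 0*80 = 0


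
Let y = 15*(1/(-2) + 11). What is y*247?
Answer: 77805/2 ≈ 38903.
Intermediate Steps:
y = 315/2 (y = 15*(-½ + 11) = 15*(21/2) = 315/2 ≈ 157.50)
y*247 = (315/2)*247 = 77805/2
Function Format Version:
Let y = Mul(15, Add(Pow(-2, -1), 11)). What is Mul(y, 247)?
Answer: Rational(77805, 2) ≈ 38903.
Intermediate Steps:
y = Rational(315, 2) (y = Mul(15, Add(Rational(-1, 2), 11)) = Mul(15, Rational(21, 2)) = Rational(315, 2) ≈ 157.50)
Mul(y, 247) = Mul(Rational(315, 2), 247) = Rational(77805, 2)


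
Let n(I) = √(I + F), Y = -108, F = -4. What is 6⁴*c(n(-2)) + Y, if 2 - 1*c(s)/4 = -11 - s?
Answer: 67284 + 5184*I*√6 ≈ 67284.0 + 12698.0*I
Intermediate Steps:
n(I) = √(-4 + I) (n(I) = √(I - 4) = √(-4 + I))
c(s) = 52 + 4*s (c(s) = 8 - 4*(-11 - s) = 8 + (44 + 4*s) = 52 + 4*s)
6⁴*c(n(-2)) + Y = 6⁴*(52 + 4*√(-4 - 2)) - 108 = 1296*(52 + 4*√(-6)) - 108 = 1296*(52 + 4*(I*√6)) - 108 = 1296*(52 + 4*I*√6) - 108 = (67392 + 5184*I*√6) - 108 = 67284 + 5184*I*√6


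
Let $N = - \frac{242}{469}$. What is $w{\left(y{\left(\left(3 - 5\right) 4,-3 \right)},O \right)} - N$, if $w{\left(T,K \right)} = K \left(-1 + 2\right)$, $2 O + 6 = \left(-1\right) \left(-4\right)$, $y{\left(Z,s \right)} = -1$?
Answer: $- \frac{227}{469} \approx -0.48401$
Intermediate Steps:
$O = -1$ ($O = -3 + \frac{\left(-1\right) \left(-4\right)}{2} = -3 + \frac{1}{2} \cdot 4 = -3 + 2 = -1$)
$N = - \frac{242}{469}$ ($N = \left(-242\right) \frac{1}{469} = - \frac{242}{469} \approx -0.51599$)
$w{\left(T,K \right)} = K$ ($w{\left(T,K \right)} = K 1 = K$)
$w{\left(y{\left(\left(3 - 5\right) 4,-3 \right)},O \right)} - N = -1 - - \frac{242}{469} = -1 + \frac{242}{469} = - \frac{227}{469}$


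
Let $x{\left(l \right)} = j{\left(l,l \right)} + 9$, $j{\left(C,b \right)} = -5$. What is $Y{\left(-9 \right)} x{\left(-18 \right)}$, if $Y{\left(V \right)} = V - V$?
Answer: $0$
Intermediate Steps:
$Y{\left(V \right)} = 0$
$x{\left(l \right)} = 4$ ($x{\left(l \right)} = -5 + 9 = 4$)
$Y{\left(-9 \right)} x{\left(-18 \right)} = 0 \cdot 4 = 0$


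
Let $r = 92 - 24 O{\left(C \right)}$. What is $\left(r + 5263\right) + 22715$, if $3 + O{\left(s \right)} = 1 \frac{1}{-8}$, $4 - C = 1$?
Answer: $28145$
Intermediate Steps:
$C = 3$ ($C = 4 - 1 = 3$)
$O{\left(s \right)} = - \frac{25}{8}$ ($O{\left(s \right)} = -3 + 1 \frac{1}{-8} = -3 + 1 \left(- \frac{1}{8}\right) = -3 - \frac{1}{8} = - \frac{25}{8}$)
$r = 167$ ($r = 92 - -75 = 92 + 75 = 167$)
$\left(r + 5263\right) + 22715 = \left(167 + 5263\right) + 22715 = 5430 + 22715 = 28145$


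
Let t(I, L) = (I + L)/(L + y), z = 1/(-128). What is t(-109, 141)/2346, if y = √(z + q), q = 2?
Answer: 96256/994904583 - 128*√510/2984713749 ≈ 9.5780e-5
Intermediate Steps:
z = -1/128 ≈ -0.0078125
y = √510/16 (y = √(-1/128 + 2) = √(255/128) = √510/16 ≈ 1.4114)
t(I, L) = (I + L)/(L + √510/16)
t(-109, 141)/2346 = (16*(-109 + 141)/(√510 + 16*141))/2346 = (16*32/(√510 + 2256))*(1/2346) = (16*32/(2256 + √510))*(1/2346) = (512/(2256 + √510))*(1/2346) = 256/(1173*(2256 + √510))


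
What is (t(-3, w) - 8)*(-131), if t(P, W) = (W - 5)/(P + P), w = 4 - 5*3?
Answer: 2096/3 ≈ 698.67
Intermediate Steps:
w = -11 (w = 4 - 15 = -11)
t(P, W) = (-5 + W)/(2*P) (t(P, W) = (-5 + W)/((2*P)) = (-5 + W)*(1/(2*P)) = (-5 + W)/(2*P))
(t(-3, w) - 8)*(-131) = ((½)*(-5 - 11)/(-3) - 8)*(-131) = ((½)*(-⅓)*(-16) - 8)*(-131) = (8/3 - 8)*(-131) = -16/3*(-131) = 2096/3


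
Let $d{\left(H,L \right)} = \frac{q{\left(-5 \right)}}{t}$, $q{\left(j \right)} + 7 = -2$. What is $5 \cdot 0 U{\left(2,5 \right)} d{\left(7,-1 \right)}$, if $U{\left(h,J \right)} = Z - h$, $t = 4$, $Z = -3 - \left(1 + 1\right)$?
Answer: $0$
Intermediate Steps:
$Z = -5$ ($Z = -3 - 2 = -5$)
$q{\left(j \right)} = -9$ ($q{\left(j \right)} = -7 - 2 = -9$)
$U{\left(h,J \right)} = -5 - h$
$d{\left(H,L \right)} = - \frac{9}{4}$
$5 \cdot 0 U{\left(2,5 \right)} d{\left(7,-1 \right)} = 5 \cdot 0 \left(-5 - 2\right) \left(- \frac{9}{4}\right) = 0 \left(-5 - 2\right) \left(- \frac{9}{4}\right) = 0 \left(-7\right) \left(- \frac{9}{4}\right) = 0 \left(- \frac{9}{4}\right) = 0$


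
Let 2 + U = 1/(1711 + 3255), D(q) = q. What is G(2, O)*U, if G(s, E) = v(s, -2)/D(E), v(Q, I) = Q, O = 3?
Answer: -9931/7449 ≈ -1.3332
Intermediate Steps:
G(s, E) = s/E
U = -9931/4966 (U = -2 + 1/(1711 + 3255) = -2 + 1/4966 = -9931/4966 ≈ -1.9998)
G(2, O)*U = (2/3)*(-9931/4966) = (2*(⅓))*(-9931/4966) = (⅔)*(-9931/4966) = -9931/7449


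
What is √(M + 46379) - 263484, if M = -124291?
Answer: -263484 + 2*I*√19478 ≈ -2.6348e+5 + 279.13*I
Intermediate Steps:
√(M + 46379) - 263484 = √(-124291 + 46379) - 263484 = √(-77912) - 263484 = 2*I*√19478 - 263484 = -263484 + 2*I*√19478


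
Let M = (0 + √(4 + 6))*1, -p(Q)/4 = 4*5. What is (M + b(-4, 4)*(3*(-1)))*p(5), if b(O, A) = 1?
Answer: 240 - 80*√10 ≈ -12.982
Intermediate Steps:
p(Q) = -80 (p(Q) = -16*5 = -4*20 = -80)
M = √10 (M = (0 + √10)*1 = √10*1 = √10 ≈ 3.1623)
(M + b(-4, 4)*(3*(-1)))*p(5) = (√10 + 1*(3*(-1)))*(-80) = (√10 + 1*(-3))*(-80) = (√10 - 3)*(-80) = (-3 + √10)*(-80) = 240 - 80*√10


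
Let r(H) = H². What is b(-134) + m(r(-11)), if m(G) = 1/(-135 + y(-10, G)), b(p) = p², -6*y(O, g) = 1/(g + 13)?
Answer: 1948961392/108541 ≈ 17956.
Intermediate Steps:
y(O, g) = -1/(6*(13 + g)) (y(O, g) = -1/(6*(g + 13)) = -1/(6*(13 + g)))
m(G) = 1/(-135 - 1/(78 + 6*G))
b(-134) + m(r(-11)) = (-134)² + 6*(-13 - 1*(-11)²)/(10531 + 810*(-11)²) = 17956 + 6*(-13 - 1*121)/(10531 + 810*121) = 17956 + 6*(-13 - 121)/(10531 + 98010) = 17956 + 6*(-134)/108541 = 17956 + 6*(1/108541)*(-134) = 17956 - 804/108541 = 1948961392/108541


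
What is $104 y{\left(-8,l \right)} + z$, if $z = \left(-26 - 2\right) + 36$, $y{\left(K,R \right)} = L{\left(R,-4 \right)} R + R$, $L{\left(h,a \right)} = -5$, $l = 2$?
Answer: $-824$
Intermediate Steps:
$y{\left(K,R \right)} = - 4 R$ ($y{\left(K,R \right)} = - 5 R + R = - 4 R$)
$z = 8$ ($z = -28 + 36 = 8$)
$104 y{\left(-8,l \right)} + z = 104 \left(\left(-4\right) 2\right) + 8 = 104 \left(-8\right) + 8 = -832 + 8 = -824$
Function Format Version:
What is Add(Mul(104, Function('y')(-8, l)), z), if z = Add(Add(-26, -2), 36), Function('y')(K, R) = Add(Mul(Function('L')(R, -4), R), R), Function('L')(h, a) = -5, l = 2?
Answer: -824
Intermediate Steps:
Function('y')(K, R) = Mul(-4, R) (Function('y')(K, R) = Add(Mul(-5, R), R) = Mul(-4, R))
z = 8 (z = Add(-28, 36) = 8)
Add(Mul(104, Function('y')(-8, l)), z) = Add(Mul(104, Mul(-4, 2)), 8) = Add(Mul(104, -8), 8) = Add(-832, 8) = -824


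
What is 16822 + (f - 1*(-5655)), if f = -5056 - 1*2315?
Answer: 15106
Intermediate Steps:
f = -7371 (f = -5056 - 2315 = -7371)
16822 + (f - 1*(-5655)) = 16822 + (-7371 - 1*(-5655)) = 16822 + (-7371 + 5655) = 16822 - 1716 = 15106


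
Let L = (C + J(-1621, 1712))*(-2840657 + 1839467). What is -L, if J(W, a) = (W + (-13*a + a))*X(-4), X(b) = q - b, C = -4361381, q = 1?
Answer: -4477527925140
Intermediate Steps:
X(b) = 1 - b
J(W, a) = -60*a + 5*W (J(W, a) = (W + (-13*a + a))*(1 - 1*(-4)) = (W - 12*a)*(1 + 4) = (W - 12*a)*5 = -60*a + 5*W)
L = 4477527925140 (L = (-4361381 + (-60*1712 + 5*(-1621)))*(-2840657 + 1839467) = (-4361381 + (-102720 - 8105))*(-1001190) = (-4361381 - 110825)*(-1001190) = -4472206*(-1001190) = 4477527925140)
-L = -1*4477527925140 = -4477527925140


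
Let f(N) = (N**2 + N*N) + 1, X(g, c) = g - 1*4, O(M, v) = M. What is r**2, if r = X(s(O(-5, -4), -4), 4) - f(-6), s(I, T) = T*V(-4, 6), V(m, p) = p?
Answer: 10201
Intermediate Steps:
s(I, T) = 6*T (s(I, T) = T*6 = 6*T)
X(g, c) = -4 + g (X(g, c) = g - 4 = -4 + g)
f(N) = 1 + 2*N**2 (f(N) = (N**2 + N**2) + 1 = 2*N**2 + 1 = 1 + 2*N**2)
r = -101 (r = (-4 + 6*(-4)) - (1 + 2*(-6)**2) = (-4 - 24) - (1 + 2*36) = -28 - (1 + 72) = -28 - 1*73 = -28 - 73 = -101)
r**2 = (-101)**2 = 10201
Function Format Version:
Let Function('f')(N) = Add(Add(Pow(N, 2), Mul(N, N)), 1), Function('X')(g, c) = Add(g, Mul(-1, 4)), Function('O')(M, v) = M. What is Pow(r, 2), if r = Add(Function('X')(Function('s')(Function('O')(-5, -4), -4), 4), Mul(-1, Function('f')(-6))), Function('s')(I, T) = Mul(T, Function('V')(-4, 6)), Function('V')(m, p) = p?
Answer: 10201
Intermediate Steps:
Function('s')(I, T) = Mul(6, T) (Function('s')(I, T) = Mul(T, 6) = Mul(6, T))
Function('X')(g, c) = Add(-4, g) (Function('X')(g, c) = Add(g, -4) = Add(-4, g))
Function('f')(N) = Add(1, Mul(2, Pow(N, 2))) (Function('f')(N) = Add(Add(Pow(N, 2), Pow(N, 2)), 1) = Add(Mul(2, Pow(N, 2)), 1) = Add(1, Mul(2, Pow(N, 2))))
r = -101 (r = Add(Add(-4, Mul(6, -4)), Mul(-1, Add(1, Mul(2, Pow(-6, 2))))) = Add(Add(-4, -24), Mul(-1, Add(1, Mul(2, 36)))) = Add(-28, Mul(-1, Add(1, 72))) = Add(-28, Mul(-1, 73)) = Add(-28, -73) = -101)
Pow(r, 2) = Pow(-101, 2) = 10201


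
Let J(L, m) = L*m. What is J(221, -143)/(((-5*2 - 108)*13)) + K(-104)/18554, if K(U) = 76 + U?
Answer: 22550735/1094686 ≈ 20.600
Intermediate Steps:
J(221, -143)/(((-5*2 - 108)*13)) + K(-104)/18554 = (221*(-143))/(((-5*2 - 108)*13)) + (76 - 104)/18554 = -31603*1/(13*(-10 - 108)) - 28*1/18554 = -31603/((-118*13)) - 14/9277 = -31603/(-1534) - 14/9277 = -31603*(-1/1534) - 14/9277 = 2431/118 - 14/9277 = 22550735/1094686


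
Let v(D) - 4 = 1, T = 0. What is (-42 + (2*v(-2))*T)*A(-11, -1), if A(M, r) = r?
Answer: 42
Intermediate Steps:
v(D) = 5 (v(D) = 4 + 1 = 5)
(-42 + (2*v(-2))*T)*A(-11, -1) = (-42 + (2*5)*0)*(-1) = (-42 + 10*0)*(-1) = (-42 + 0)*(-1) = -42*(-1) = 42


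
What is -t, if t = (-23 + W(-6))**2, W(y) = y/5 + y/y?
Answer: -13456/25 ≈ -538.24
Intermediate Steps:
W(y) = 1 + y/5 (W(y) = y*(1/5) + 1 = y/5 + 1 = 1 + y/5)
t = 13456/25 (t = (-23 + (1 + (1/5)*(-6)))**2 = (-23 + (1 - 6/5))**2 = (-23 - 1/5)**2 = (-116/5)**2 = 13456/25 ≈ 538.24)
-t = -1*13456/25 = -13456/25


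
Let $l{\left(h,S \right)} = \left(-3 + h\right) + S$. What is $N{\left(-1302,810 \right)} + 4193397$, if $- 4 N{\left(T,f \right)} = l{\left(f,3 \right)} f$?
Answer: $4029372$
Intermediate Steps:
$l{\left(h,S \right)} = -3 + S + h$
$N{\left(T,f \right)} = - \frac{f^{2}}{4}$ ($N{\left(T,f \right)} = - \frac{\left(-3 + 3 + f\right) f}{4} = - \frac{f f}{4} = - \frac{f^{2}}{4}$)
$N{\left(-1302,810 \right)} + 4193397 = - \frac{810^{2}}{4} + 4193397 = \left(- \frac{1}{4}\right) 656100 + 4193397 = -164025 + 4193397 = 4029372$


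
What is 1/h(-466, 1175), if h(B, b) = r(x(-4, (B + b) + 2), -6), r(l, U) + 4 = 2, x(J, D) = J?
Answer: -1/2 ≈ -0.50000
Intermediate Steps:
r(l, U) = -2 (r(l, U) = -4 + 2 = -2)
h(B, b) = -2
1/h(-466, 1175) = 1/(-2) = -1/2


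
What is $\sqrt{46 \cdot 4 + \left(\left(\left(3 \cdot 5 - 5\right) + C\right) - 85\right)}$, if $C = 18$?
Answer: $\sqrt{127} \approx 11.269$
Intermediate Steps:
$\sqrt{46 \cdot 4 + \left(\left(\left(3 \cdot 5 - 5\right) + C\right) - 85\right)} = \sqrt{46 \cdot 4 + \left(\left(\left(3 \cdot 5 - 5\right) + 18\right) - 85\right)} = \sqrt{184 + \left(\left(\left(15 - 5\right) + 18\right) - 85\right)} = \sqrt{184 + \left(\left(10 + 18\right) - 85\right)} = \sqrt{184 + \left(28 - 85\right)} = \sqrt{184 - 57} = \sqrt{127}$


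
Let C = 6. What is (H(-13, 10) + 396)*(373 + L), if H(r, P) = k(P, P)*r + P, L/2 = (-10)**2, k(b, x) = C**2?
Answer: -35526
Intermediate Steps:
k(b, x) = 36 (k(b, x) = 6**2 = 36)
L = 200 (L = 2*(-10)**2 = 2*100 = 200)
H(r, P) = P + 36*r (H(r, P) = 36*r + P = P + 36*r)
(H(-13, 10) + 396)*(373 + L) = ((10 + 36*(-13)) + 396)*(373 + 200) = ((10 - 468) + 396)*573 = (-458 + 396)*573 = -62*573 = -35526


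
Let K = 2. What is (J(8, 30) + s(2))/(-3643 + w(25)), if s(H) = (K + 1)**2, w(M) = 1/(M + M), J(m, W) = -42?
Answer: 150/16559 ≈ 0.0090585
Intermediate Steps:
w(M) = 1/(2*M)
s(H) = 9 (s(H) = (2 + 1)**2 = 3**2 = 9)
(J(8, 30) + s(2))/(-3643 + w(25)) = (-42 + 9)/(-3643 + (1/2)/25) = -33/(-3643 + (1/2)*(1/25)) = -33/(-3643 + 1/50) = -33/(-182149/50) = -33*(-50/182149) = 150/16559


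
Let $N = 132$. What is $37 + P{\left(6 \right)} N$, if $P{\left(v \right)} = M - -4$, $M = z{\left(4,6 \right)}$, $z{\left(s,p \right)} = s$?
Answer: $1093$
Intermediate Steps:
$M = 4$
$P{\left(v \right)} = 8$ ($P{\left(v \right)} = 4 - -4 = 4 + 4 = 8$)
$37 + P{\left(6 \right)} N = 37 + 8 \cdot 132 = 37 + 1056 = 1093$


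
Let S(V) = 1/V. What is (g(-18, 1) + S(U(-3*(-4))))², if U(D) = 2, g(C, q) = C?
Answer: 1225/4 ≈ 306.25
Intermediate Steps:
(g(-18, 1) + S(U(-3*(-4))))² = (-18 + 1/2)² = (-18 + ½)² = (-35/2)² = 1225/4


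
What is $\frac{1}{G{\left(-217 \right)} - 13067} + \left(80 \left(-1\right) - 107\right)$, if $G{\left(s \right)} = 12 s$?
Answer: $- \frac{2930478}{15671} \approx -187.0$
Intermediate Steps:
$\frac{1}{G{\left(-217 \right)} - 13067} + \left(80 \left(-1\right) - 107\right) = \frac{1}{12 \left(-217\right) - 13067} + \left(80 \left(-1\right) - 107\right) = \frac{1}{-2604 - 13067} - 187 = \frac{1}{-15671} - 187 = - \frac{1}{15671} - 187 = - \frac{2930478}{15671}$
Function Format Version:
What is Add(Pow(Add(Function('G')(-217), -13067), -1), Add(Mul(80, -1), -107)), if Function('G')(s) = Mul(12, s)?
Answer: Rational(-2930478, 15671) ≈ -187.00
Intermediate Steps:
Add(Pow(Add(Function('G')(-217), -13067), -1), Add(Mul(80, -1), -107)) = Add(Pow(Add(Mul(12, -217), -13067), -1), Add(Mul(80, -1), -107)) = Add(Pow(Add(-2604, -13067), -1), Add(-80, -107)) = Add(Pow(-15671, -1), -187) = Add(Rational(-1, 15671), -187) = Rational(-2930478, 15671)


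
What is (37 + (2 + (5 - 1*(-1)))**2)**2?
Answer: 10201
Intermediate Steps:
(37 + (2 + (5 - 1*(-1)))**2)**2 = (37 + (2 + (5 + 1))**2)**2 = (37 + (2 + 6)**2)**2 = (37 + 8**2)**2 = (37 + 64)**2 = 101**2 = 10201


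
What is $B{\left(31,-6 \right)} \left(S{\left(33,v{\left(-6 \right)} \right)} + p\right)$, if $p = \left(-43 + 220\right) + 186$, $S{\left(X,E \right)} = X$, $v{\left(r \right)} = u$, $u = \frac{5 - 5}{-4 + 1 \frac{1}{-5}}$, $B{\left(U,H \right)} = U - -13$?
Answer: $17424$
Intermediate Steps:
$B{\left(U,H \right)} = 13 + U$ ($B{\left(U,H \right)} = U + 13 = 13 + U$)
$u = 0$ ($u = \frac{0}{-4 + 1 \left(- \frac{1}{5}\right)} = \frac{0}{-4 - \frac{1}{5}} = \frac{0}{- \frac{21}{5}} = 0 \left(- \frac{5}{21}\right) = 0$)
$v{\left(r \right)} = 0$
$p = 363$ ($p = 177 + 186 = 363$)
$B{\left(31,-6 \right)} \left(S{\left(33,v{\left(-6 \right)} \right)} + p\right) = \left(13 + 31\right) \left(33 + 363\right) = 44 \cdot 396 = 17424$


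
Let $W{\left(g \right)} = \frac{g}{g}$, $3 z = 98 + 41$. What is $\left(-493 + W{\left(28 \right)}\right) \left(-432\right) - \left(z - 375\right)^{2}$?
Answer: $\frac{940700}{9} \approx 1.0452 \cdot 10^{5}$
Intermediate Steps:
$z = \frac{139}{3}$ ($z = \frac{98 + 41}{3} = \frac{1}{3} \cdot 139 = \frac{139}{3} \approx 46.333$)
$W{\left(g \right)} = 1$
$\left(-493 + W{\left(28 \right)}\right) \left(-432\right) - \left(z - 375\right)^{2} = \left(-493 + 1\right) \left(-432\right) - \left(\frac{139}{3} - 375\right)^{2} = \left(-492\right) \left(-432\right) - \left(- \frac{986}{3}\right)^{2} = 212544 - \frac{972196}{9} = \frac{940700}{9}$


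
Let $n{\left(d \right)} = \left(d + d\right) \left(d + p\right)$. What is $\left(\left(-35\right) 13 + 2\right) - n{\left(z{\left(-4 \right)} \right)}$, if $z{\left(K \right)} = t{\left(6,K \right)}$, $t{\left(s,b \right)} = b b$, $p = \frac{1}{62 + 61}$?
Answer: $- \frac{118727}{123} \approx -965.26$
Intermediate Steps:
$p = \frac{1}{123} \approx 0.0081301$
$t{\left(s,b \right)} = b^{2}$
$z{\left(K \right)} = K^{2}$
$n{\left(d \right)} = 2 d \left(\frac{1}{123} + d\right)$ ($n{\left(d \right)} = \left(d + d\right) \left(d + \frac{1}{123}\right) = 2 d \left(\frac{1}{123} + d\right)$)
$\left(\left(-35\right) 13 + 2\right) - n{\left(z{\left(-4 \right)} \right)} = \left(\left(-35\right) 13 + 2\right) - \frac{2 \left(-4\right)^{2} \left(1 + 123 \left(-4\right)^{2}\right)}{123} = \left(-455 + 2\right) - \frac{2}{123} \cdot 16 \left(1 + 123 \cdot 16\right) = -453 - \frac{2}{123} \cdot 16 \left(1 + 1968\right) = -453 - \frac{2}{123} \cdot 16 \cdot 1969 = -453 - \frac{63008}{123} = - \frac{118727}{123}$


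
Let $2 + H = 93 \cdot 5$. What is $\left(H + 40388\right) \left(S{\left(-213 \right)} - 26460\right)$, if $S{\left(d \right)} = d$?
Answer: $-1089618723$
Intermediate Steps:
$H = 463$ ($H = -2 + 93 \cdot 5 = -2 + 465 = 463$)
$\left(H + 40388\right) \left(S{\left(-213 \right)} - 26460\right) = \left(463 + 40388\right) \left(-213 - 26460\right) = 40851 \left(-26673\right) = -1089618723$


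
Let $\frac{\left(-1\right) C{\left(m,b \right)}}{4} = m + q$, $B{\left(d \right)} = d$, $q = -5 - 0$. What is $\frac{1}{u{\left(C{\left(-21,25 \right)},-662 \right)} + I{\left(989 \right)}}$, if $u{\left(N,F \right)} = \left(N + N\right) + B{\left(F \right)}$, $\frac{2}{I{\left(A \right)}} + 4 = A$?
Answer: $- \frac{985}{447188} \approx -0.0022027$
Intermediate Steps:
$I{\left(A \right)} = \frac{2}{-4 + A}$
$q = -5$ ($q = -5 + 0 = -5$)
$C{\left(m,b \right)} = 20 - 4 m$ ($C{\left(m,b \right)} = - 4 \left(m - 5\right) = - 4 \left(-5 + m\right) = 20 - 4 m$)
$u{\left(N,F \right)} = F + 2 N$ ($u{\left(N,F \right)} = \left(N + N\right) + F = 2 N + F = F + 2 N$)
$\frac{1}{u{\left(C{\left(-21,25 \right)},-662 \right)} + I{\left(989 \right)}} = \frac{1}{\left(-662 + 2 \left(20 - -84\right)\right) + \frac{2}{-4 + 989}} = \frac{1}{\left(-662 + 2 \left(20 + 84\right)\right) + \frac{2}{985}} = \frac{1}{\left(-662 + 2 \cdot 104\right) + 2 \cdot \frac{1}{985}} = \frac{1}{\left(-662 + 208\right) + \frac{2}{985}} = \frac{1}{-454 + \frac{2}{985}} = \frac{1}{- \frac{447188}{985}} = - \frac{985}{447188}$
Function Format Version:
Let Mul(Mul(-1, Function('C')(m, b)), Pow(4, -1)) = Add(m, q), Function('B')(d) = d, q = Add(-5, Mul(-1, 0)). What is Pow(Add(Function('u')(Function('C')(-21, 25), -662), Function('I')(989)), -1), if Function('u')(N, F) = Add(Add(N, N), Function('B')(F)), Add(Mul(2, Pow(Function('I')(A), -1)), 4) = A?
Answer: Rational(-985, 447188) ≈ -0.0022027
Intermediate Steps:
Function('I')(A) = Mul(2, Pow(Add(-4, A), -1))
q = -5 (q = Add(-5, 0) = -5)
Function('C')(m, b) = Add(20, Mul(-4, m)) (Function('C')(m, b) = Mul(-4, Add(m, -5)) = Mul(-4, Add(-5, m)) = Add(20, Mul(-4, m)))
Function('u')(N, F) = Add(F, Mul(2, N)) (Function('u')(N, F) = Add(Add(N, N), F) = Add(Mul(2, N), F) = Add(F, Mul(2, N)))
Pow(Add(Function('u')(Function('C')(-21, 25), -662), Function('I')(989)), -1) = Pow(Add(Add(-662, Mul(2, Add(20, Mul(-4, -21)))), Mul(2, Pow(Add(-4, 989), -1))), -1) = Pow(Add(Add(-662, Mul(2, Add(20, 84))), Mul(2, Pow(985, -1))), -1) = Pow(Add(Add(-662, Mul(2, 104)), Mul(2, Rational(1, 985))), -1) = Pow(Add(Add(-662, 208), Rational(2, 985)), -1) = Pow(Add(-454, Rational(2, 985)), -1) = Pow(Rational(-447188, 985), -1) = Rational(-985, 447188)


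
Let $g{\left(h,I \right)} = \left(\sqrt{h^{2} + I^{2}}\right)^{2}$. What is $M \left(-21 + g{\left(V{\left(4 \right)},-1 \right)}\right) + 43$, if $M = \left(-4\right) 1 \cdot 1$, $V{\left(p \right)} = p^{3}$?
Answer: $-16261$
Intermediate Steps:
$g{\left(h,I \right)} = I^{2} + h^{2}$ ($g{\left(h,I \right)} = \left(\sqrt{I^{2} + h^{2}}\right)^{2} = I^{2} + h^{2}$)
$M = -4$ ($M = \left(-4\right) 1 = -4$)
$M \left(-21 + g{\left(V{\left(4 \right)},-1 \right)}\right) + 43 = - 4 \left(-21 + \left(\left(-1\right)^{2} + \left(4^{3}\right)^{2}\right)\right) + 43 = - 4 \left(-21 + \left(1 + 64^{2}\right)\right) + 43 = - 4 \left(-21 + \left(1 + 4096\right)\right) + 43 = - 4 \left(-21 + 4097\right) + 43 = \left(-4\right) 4076 + 43 = -16304 + 43 = -16261$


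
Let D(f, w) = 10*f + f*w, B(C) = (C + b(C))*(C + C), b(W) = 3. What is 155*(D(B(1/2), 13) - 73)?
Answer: 2325/2 ≈ 1162.5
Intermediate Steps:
B(C) = 2*C*(3 + C) (B(C) = (C + 3)*(C + C) = (3 + C)*(2*C) = 2*C*(3 + C))
155*(D(B(1/2), 13) - 73) = 155*((2*(3 + 1/2)/2)*(10 + 13) - 73) = 155*((2*(½)*(3 + ½))*23 - 73) = 155*((2*(½)*(7/2))*23 - 73) = 155*((7/2)*23 - 73) = 155*(161/2 - 73) = 155*(15/2) = 2325/2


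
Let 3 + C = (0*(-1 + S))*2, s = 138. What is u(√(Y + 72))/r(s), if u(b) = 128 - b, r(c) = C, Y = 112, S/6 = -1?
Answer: -128/3 + 2*√46/3 ≈ -38.145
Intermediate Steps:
S = -6 (S = 6*(-1) = -6)
C = -3 (C = -3 + (0*(-1 - 6))*2 = -3 + (0*(-7))*2 = -3 + 0*2 = -3 + 0 = -3)
r(c) = -3
u(√(Y + 72))/r(s) = (128 - √(112 + 72))/(-3) = (128 - √184)*(-⅓) = (128 - 2*√46)*(-⅓) = -128/3 + 2*√46/3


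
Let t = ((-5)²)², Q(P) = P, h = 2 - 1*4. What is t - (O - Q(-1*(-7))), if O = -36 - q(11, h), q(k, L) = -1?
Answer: 667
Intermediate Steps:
h = -2 (h = 2 - 4 = -2)
O = -35 (O = -36 - 1*(-1) = -36 + 1 = -35)
t = 625 (t = 25² = 625)
t - (O - Q(-1*(-7))) = 625 - (-35 - (-1)*(-7)) = 625 - (-35 - 1*7) = 625 - (-35 - 7) = 625 - 1*(-42) = 625 + 42 = 667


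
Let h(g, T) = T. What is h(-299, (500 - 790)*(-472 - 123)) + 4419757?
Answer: 4592307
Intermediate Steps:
h(-299, (500 - 790)*(-472 - 123)) + 4419757 = (500 - 790)*(-472 - 123) + 4419757 = -290*(-595) + 4419757 = 172550 + 4419757 = 4592307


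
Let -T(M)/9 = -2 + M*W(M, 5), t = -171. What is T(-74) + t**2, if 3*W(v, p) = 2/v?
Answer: 29253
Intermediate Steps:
W(v, p) = 2/(3*v) (W(v, p) = (2/v)/3 = 2/(3*v))
T(M) = 12 (T(M) = -9*(-2 + M*(2/(3*M))) = -9*(-2 + 2/3) = -9*(-4/3) = 12)
T(-74) + t**2 = 12 + (-171)**2 = 12 + 29241 = 29253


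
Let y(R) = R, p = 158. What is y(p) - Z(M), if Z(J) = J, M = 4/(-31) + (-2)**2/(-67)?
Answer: 328558/2077 ≈ 158.19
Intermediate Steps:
M = -392/2077 (M = 4*(-1/31) + 4*(-1/67) = -4/31 - 4/67 = -392/2077 ≈ -0.18873)
y(p) - Z(M) = 158 - 1*(-392/2077) = 158 + 392/2077 = 328558/2077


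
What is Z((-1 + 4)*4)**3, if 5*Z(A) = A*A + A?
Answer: 3796416/125 ≈ 30371.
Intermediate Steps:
Z(A) = A/5 + A**2/5 (Z(A) = (A*A + A)/5 = (A**2 + A)/5 = (A + A**2)/5 = A/5 + A**2/5)
Z((-1 + 4)*4)**3 = (((-1 + 4)*4)*(1 + (-1 + 4)*4)/5)**3 = ((3*4)*(1 + 3*4)/5)**3 = ((1/5)*12*(1 + 12))**3 = ((1/5)*12*13)**3 = (156/5)**3 = 3796416/125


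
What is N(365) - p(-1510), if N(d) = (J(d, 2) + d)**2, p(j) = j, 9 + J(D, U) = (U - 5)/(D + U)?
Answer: 17272541591/134689 ≈ 1.2824e+5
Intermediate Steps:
J(D, U) = -9 + (-5 + U)/(D + U) (J(D, U) = -9 + (U - 5)/(D + U) = -9 + (-5 + U)/(D + U))
N(d) = (d + (-21 - 9*d)/(2 + d))**2 (N(d) = ((-5 - 9*d - 8*2)/(d + 2) + d)**2 = ((-5 - 9*d - 16)/(2 + d) + d)**2 = ((-21 - 9*d)/(2 + d) + d)**2 = (d + (-21 - 9*d)/(2 + d))**2)
N(365) - p(-1510) = (-21 + 365**2 - 7*365)**2/(2 + 365)**2 - 1*(-1510) = (-21 + 133225 - 2555)**2/367**2 + 1510 = (1/134689)*130649**2 + 1510 = (1/134689)*17069161201 + 1510 = 17069161201/134689 + 1510 = 17272541591/134689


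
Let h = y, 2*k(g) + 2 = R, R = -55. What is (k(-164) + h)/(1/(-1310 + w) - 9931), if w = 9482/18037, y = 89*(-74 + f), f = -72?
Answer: 61515654246/46912037573 ≈ 1.3113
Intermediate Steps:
k(g) = -57/2 (k(g) = -1 + (½)*(-55) = -1 - 55/2 = -57/2)
y = -12994 (y = 89*(-74 - 72) = 89*(-146) = -12994)
h = -12994
w = 9482/18037 (w = 9482*(1/18037) = 9482/18037 ≈ 0.52570)
(k(-164) + h)/(1/(-1310 + w) - 9931) = (-57/2 - 12994)/(1/(-1310 + 9482/18037) - 9931) = -26045/(2*(1/(-23618988/18037) - 9931)) = -26045/(2*(-18037/23618988 - 9931)) = -26045/(2*(-234560187865/23618988)) = -26045/2*(-23618988/234560187865) = 61515654246/46912037573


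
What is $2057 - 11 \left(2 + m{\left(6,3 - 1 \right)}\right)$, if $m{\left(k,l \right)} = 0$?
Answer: $2035$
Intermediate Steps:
$2057 - 11 \left(2 + m{\left(6,3 - 1 \right)}\right) = 2057 - 11 \left(2 + 0\right) = 2057 - 22 = 2035$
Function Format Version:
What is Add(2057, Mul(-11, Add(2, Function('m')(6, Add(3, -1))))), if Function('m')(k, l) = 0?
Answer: 2035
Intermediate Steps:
Add(2057, Mul(-11, Add(2, Function('m')(6, Add(3, -1))))) = Add(2057, Mul(-11, Add(2, 0))) = Add(2057, Mul(-11, 2)) = Add(2057, -22) = 2035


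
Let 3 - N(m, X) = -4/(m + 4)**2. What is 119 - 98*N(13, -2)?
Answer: -50967/289 ≈ -176.36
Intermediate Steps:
N(m, X) = 3 + 4/(4 + m)**2 (N(m, X) = 3 - (-4)/((m + 4)**2) = 3 - (-4)/((4 + m)**2) = 3 - (-4)/(4 + m)**2 = 3 + 4/(4 + m)**2)
119 - 98*N(13, -2) = 119 - 98*(3 + 4/(4 + 13)**2) = 119 - 98*(3 + 4/17**2) = 119 - 98*(3 + 4*(1/289)) = 119 - 98*(3 + 4/289) = 119 - 98*871/289 = 119 - 85358/289 = -50967/289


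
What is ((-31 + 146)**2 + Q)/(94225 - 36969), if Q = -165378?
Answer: -152153/57256 ≈ -2.6574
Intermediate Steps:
((-31 + 146)**2 + Q)/(94225 - 36969) = ((-31 + 146)**2 - 165378)/(94225 - 36969) = (115**2 - 165378)/57256 = (13225 - 165378)*(1/57256) = -152153*1/57256 = -152153/57256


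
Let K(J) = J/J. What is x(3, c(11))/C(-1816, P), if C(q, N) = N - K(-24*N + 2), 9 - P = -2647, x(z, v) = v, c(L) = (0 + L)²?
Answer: 121/2655 ≈ 0.045574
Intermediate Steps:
c(L) = L²
K(J) = 1
P = 2656 (P = 9 - 1*(-2647) = 9 + 2647 = 2656)
C(q, N) = -1 + N (C(q, N) = N - 1*1 = N - 1 = -1 + N)
x(3, c(11))/C(-1816, P) = 11²/(-1 + 2656) = 121/2655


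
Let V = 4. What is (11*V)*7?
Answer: 308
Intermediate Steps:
(11*V)*7 = (11*4)*7 = 44*7 = 308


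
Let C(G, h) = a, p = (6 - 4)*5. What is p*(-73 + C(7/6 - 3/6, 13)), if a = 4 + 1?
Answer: -680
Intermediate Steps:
p = 10 (p = 2*5 = 10)
a = 5
C(G, h) = 5
p*(-73 + C(7/6 - 3/6, 13)) = 10*(-73 + 5) = 10*(-68) = -680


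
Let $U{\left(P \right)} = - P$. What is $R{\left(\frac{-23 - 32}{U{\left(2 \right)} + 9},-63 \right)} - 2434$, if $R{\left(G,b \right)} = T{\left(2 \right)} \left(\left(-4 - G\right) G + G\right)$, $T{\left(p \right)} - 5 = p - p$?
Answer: $- \frac{128616}{49} \approx -2624.8$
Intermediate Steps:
$T{\left(p \right)} = 5$ ($T{\left(p \right)} = 5 + \left(p - p\right) = 5 + 0 = 5$)
$R{\left(G,b \right)} = 5 G + 5 G \left(-4 - G\right)$ ($R{\left(G,b \right)} = 5 \left(\left(-4 - G\right) G + G\right) = 5 \left(G \left(-4 - G\right) + G\right) = 5 \left(G + G \left(-4 - G\right)\right) = 5 G + 5 G \left(-4 - G\right)$)
$R{\left(\frac{-23 - 32}{U{\left(2 \right)} + 9},-63 \right)} - 2434 = - 5 \frac{-23 - 32}{\left(-1\right) 2 + 9} \left(3 + \frac{-23 - 32}{\left(-1\right) 2 + 9}\right) - 2434 = - 5 \left(- \frac{55}{-2 + 9}\right) \left(3 - \frac{55}{-2 + 9}\right) - 2434 = - 5 \left(- \frac{55}{7}\right) \left(3 - \frac{55}{7}\right) - 2434 = - 5 \left(\left(-55\right) \frac{1}{7}\right) \left(3 - \frac{55}{7}\right) - 2434 = \left(-5\right) \left(- \frac{55}{7}\right) \left(3 - \frac{55}{7}\right) - 2434 = \left(-5\right) \left(- \frac{55}{7}\right) \left(- \frac{34}{7}\right) - 2434 = - \frac{9350}{49} - 2434 = - \frac{128616}{49}$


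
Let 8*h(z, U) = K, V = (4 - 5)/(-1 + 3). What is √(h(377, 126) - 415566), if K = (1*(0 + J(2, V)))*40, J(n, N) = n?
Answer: 2*I*√103889 ≈ 644.64*I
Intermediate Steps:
V = -½ (V = -1/2 = -1*½ = -½ ≈ -0.50000)
K = 80 (K = (1*(0 + 2))*40 = (1*2)*40 = 2*40 = 80)
h(z, U) = 10 (h(z, U) = (⅛)*80 = 10)
√(h(377, 126) - 415566) = √(10 - 415566) = √(-415556) = 2*I*√103889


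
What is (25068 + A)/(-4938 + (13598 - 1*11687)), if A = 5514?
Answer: -10194/1009 ≈ -10.103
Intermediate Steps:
(25068 + A)/(-4938 + (13598 - 1*11687)) = (25068 + 5514)/(-4938 + (13598 - 1*11687)) = 30582/(-4938 + (13598 - 11687)) = 30582/(-4938 + 1911) = 30582/(-3027) = 30582*(-1/3027) = -10194/1009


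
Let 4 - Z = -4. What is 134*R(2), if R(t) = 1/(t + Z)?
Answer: 67/5 ≈ 13.400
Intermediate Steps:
Z = 8 (Z = 4 - 1*(-4) = 4 + 4 = 8)
R(t) = 1/(8 + t) (R(t) = 1/(t + 8) = 1/(8 + t))
134*R(2) = 134/(8 + 2) = 134/10 = 134*(1/10) = 67/5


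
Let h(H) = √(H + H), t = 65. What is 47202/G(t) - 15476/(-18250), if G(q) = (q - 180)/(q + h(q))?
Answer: -76700812/2875 - 47202*√130/115 ≈ -31358.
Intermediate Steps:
h(H) = √2*√H (h(H) = √(2*H) = √2*√H)
G(q) = (-180 + q)/(q + √2*√q) (G(q) = (q - 180)/(q + √2*√q) = (-180 + q)/(q + √2*√q))
47202/G(t) - 15476/(-18250) = 47202/(((-180 + 65)/(65 + √2*√65))) - 15476/(-18250) = 47202/((-115/(65 + √130))) - 15476*(-1/18250) = 47202/((-115/(65 + √130))) + 106/125 = 47202*(-13/23 - √130/115) + 106/125 = (-613626/23 - 47202*√130/115) + 106/125 = -76700812/2875 - 47202*√130/115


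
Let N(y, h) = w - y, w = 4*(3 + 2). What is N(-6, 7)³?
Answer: 17576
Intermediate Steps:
w = 20 (w = 4*5 = 20)
N(y, h) = 20 - y
N(-6, 7)³ = (20 - 1*(-6))³ = (20 + 6)³ = 26³ = 17576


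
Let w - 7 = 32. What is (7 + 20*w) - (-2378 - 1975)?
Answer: 5140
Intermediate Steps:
w = 39 (w = 7 + 32 = 39)
(7 + 20*w) - (-2378 - 1975) = (7 + 20*39) - (-2378 - 1975) = (7 + 780) - 1*(-4353) = 787 + 4353 = 5140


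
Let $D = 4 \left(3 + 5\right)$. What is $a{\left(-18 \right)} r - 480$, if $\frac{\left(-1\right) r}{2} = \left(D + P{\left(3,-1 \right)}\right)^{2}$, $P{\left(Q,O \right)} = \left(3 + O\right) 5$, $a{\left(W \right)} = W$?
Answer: $63024$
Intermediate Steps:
$P{\left(Q,O \right)} = 15 + 5 O$
$D = 32$ ($D = 4 \cdot 8 = 32$)
$r = -3528$ ($r = - 2 \left(32 + \left(15 + 5 \left(-1\right)\right)\right)^{2} = - 2 \left(32 + \left(15 - 5\right)\right)^{2} = - 2 \left(32 + 10\right)^{2} = - 2 \cdot 42^{2} = \left(-2\right) 1764 = -3528$)
$a{\left(-18 \right)} r - 480 = \left(-18\right) \left(-3528\right) - 480 = 63504 - 480 = 63024$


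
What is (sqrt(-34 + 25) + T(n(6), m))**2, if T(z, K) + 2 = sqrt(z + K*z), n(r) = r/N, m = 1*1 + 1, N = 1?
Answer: (-2 + 3*I + 3*sqrt(2))**2 ≈ -3.9706 + 13.456*I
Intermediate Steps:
m = 2 (m = 1 + 1 = 2)
n(r) = r (n(r) = r/1 = r*1 = r)
T(z, K) = -2 + sqrt(z + K*z)
(sqrt(-34 + 25) + T(n(6), m))**2 = (sqrt(-34 + 25) + (-2 + sqrt(6*(1 + 2))))**2 = (sqrt(-9) + (-2 + sqrt(6*3)))**2 = (3*I + (-2 + sqrt(18)))**2 = (3*I + (-2 + 3*sqrt(2)))**2 = (-2 + 3*I + 3*sqrt(2))**2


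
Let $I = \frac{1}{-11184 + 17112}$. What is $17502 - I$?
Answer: $\frac{103751855}{5928} \approx 17502.0$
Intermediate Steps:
$I = \frac{1}{5928} \approx 0.00016869$
$17502 - I = 17502 - \frac{1}{5928} = \frac{103751855}{5928}$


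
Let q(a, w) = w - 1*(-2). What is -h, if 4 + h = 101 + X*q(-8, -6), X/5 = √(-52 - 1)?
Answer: -97 + 20*I*√53 ≈ -97.0 + 145.6*I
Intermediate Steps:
q(a, w) = 2 + w (q(a, w) = w + 2 = 2 + w)
X = 5*I*√53 (X = 5*√(-52 - 1) = 5*√(-53) = 5*(I*√53) = 5*I*√53 ≈ 36.401*I)
h = 97 - 20*I*√53 (h = -4 + (101 + (5*I*√53)*(2 - 6)) = -4 + (101 + (5*I*√53)*(-4)) = -4 + (101 - 20*I*√53) = 97 - 20*I*√53 ≈ 97.0 - 145.6*I)
-h = -(97 - 20*I*√53) = -97 + 20*I*√53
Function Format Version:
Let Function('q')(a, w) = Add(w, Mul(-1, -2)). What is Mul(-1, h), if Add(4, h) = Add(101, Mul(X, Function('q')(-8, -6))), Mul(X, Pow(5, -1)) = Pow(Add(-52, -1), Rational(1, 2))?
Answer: Add(-97, Mul(20, I, Pow(53, Rational(1, 2)))) ≈ Add(-97.000, Mul(145.60, I))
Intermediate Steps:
Function('q')(a, w) = Add(2, w) (Function('q')(a, w) = Add(w, 2) = Add(2, w))
X = Mul(5, I, Pow(53, Rational(1, 2))) (X = Mul(5, Pow(Add(-52, -1), Rational(1, 2))) = Mul(5, Pow(-53, Rational(1, 2))) = Mul(5, Mul(I, Pow(53, Rational(1, 2)))) = Mul(5, I, Pow(53, Rational(1, 2))) ≈ Mul(36.401, I))
h = Add(97, Mul(-20, I, Pow(53, Rational(1, 2)))) (h = Add(-4, Add(101, Mul(Mul(5, I, Pow(53, Rational(1, 2))), Add(2, -6)))) = Add(-4, Add(101, Mul(Mul(5, I, Pow(53, Rational(1, 2))), -4))) = Add(-4, Add(101, Mul(-20, I, Pow(53, Rational(1, 2))))) = Add(97, Mul(-20, I, Pow(53, Rational(1, 2)))) ≈ Add(97.000, Mul(-145.60, I)))
Mul(-1, h) = Mul(-1, Add(97, Mul(-20, I, Pow(53, Rational(1, 2))))) = Add(-97, Mul(20, I, Pow(53, Rational(1, 2))))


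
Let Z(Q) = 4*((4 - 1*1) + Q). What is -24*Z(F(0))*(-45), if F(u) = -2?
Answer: 4320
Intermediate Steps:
Z(Q) = 12 + 4*Q (Z(Q) = 4*((4 - 1) + Q) = 4*(3 + Q) = 12 + 4*Q)
-24*Z(F(0))*(-45) = -24*(12 + 4*(-2))*(-45) = -24*(12 - 8)*(-45) = -24*4*(-45) = -96*(-45) = 4320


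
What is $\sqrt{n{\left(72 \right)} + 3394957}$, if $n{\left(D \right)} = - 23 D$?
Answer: $\sqrt{3393301} \approx 1842.1$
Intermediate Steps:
$\sqrt{n{\left(72 \right)} + 3394957} = \sqrt{\left(-23\right) 72 + 3394957} = \sqrt{-1656 + 3394957} = \sqrt{3393301}$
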